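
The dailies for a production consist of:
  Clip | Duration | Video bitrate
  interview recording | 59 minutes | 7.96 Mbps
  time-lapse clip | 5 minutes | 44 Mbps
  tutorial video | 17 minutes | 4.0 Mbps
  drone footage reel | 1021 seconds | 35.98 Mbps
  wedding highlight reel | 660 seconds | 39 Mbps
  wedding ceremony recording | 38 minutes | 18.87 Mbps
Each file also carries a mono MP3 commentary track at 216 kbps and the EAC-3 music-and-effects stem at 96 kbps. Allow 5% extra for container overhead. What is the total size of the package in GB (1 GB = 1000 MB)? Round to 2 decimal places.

20.17 GB

Audio total: 216 + 96 = 312 kbps = 0.312 Mbps.
interview recording: 8.272 Mbps × 3540 s × 1.05 = 30747.0 Mb
time-lapse clip: 44.312 Mbps × 300 s × 1.05 = 13958.3 Mb
tutorial video: 4.312 Mbps × 1020 s × 1.05 = 4618.2 Mb
drone footage reel: 36.292 Mbps × 1021 s × 1.05 = 38906.8 Mb
wedding highlight reel: 39.312 Mbps × 660 s × 1.05 = 27243.2 Mb
wedding ceremony recording: 19.182 Mbps × 2280 s × 1.05 = 45921.7 Mb
Total: 161395.2 Mb = 20174.4 MB.
= 20.17 GB.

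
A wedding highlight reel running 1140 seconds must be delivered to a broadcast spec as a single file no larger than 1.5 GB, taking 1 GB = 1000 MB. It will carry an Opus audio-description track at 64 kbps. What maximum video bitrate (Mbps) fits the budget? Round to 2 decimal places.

10.46 Mbps

Budget: 1.5 GB = 12000.0 Mb.
Total bitrate budget: 12000.0 Mb / 1140 s = 10.526 Mbps.
Audio: 64 kbps = 0.064 Mbps.
Video: 10.526 − 0.064 = 10.462 Mbps.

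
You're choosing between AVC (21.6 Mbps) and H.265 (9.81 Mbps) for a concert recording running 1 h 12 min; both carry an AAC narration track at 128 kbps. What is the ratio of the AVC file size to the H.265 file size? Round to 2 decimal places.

1 h 12 min = 72 min = 4320 s
Audio: 128 kbps = 0.128 Mbps.
AVC: 21.728 Mbps × 4320 s = 93865.0 Mb = 11.733 GB.
H.265: 9.938 Mbps × 4320 s = 42932.2 Mb = 5.367 GB.
Ratio: 11.733 / 5.367 = 2.186.

2.19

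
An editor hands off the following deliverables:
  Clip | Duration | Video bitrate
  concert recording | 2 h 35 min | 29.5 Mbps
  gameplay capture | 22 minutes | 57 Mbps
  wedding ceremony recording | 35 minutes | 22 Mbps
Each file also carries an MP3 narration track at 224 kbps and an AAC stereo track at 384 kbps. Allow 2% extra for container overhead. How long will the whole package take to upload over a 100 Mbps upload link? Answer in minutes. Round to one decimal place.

68.6 minutes

Audio total: 224 + 384 = 608 kbps = 0.608 Mbps.
concert recording: 30.108 Mbps × 9300 s × 1.02 = 285604.5 Mb
gameplay capture: 57.608 Mbps × 1320 s × 1.02 = 77563.4 Mb
wedding ceremony recording: 22.608 Mbps × 2100 s × 1.02 = 48426.3 Mb
Total: 411594.2 Mb = 51449.3 MB.
At 100 Mbps: 411594.2 / 100 = 4116 s ≈ 68.6 minutes.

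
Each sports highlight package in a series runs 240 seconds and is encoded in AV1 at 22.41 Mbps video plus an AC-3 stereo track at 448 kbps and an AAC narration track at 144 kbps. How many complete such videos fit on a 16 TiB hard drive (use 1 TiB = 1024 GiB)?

25493

Audio total: 448 + 144 = 592 kbps = 0.592 Mbps.
Total bitrate: 23.002 Mbps.
Per item: 23.002 Mbps × 240 s = 5,520 Mb = 690.1 MB.
Capacity: 16 TiB = 140,737,488 Mb; 25493.70 items → 25493 complete.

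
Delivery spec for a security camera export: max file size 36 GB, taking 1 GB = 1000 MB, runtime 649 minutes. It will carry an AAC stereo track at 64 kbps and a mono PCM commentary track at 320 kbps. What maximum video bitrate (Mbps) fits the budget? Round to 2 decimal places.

Budget: 36 GB = 288000.0 Mb.
649 min = 38940 s
Total bitrate budget: 288000.0 Mb / 38940 s = 7.396 Mbps.
Audio total: 64 + 320 = 384 kbps = 0.384 Mbps.
Video: 7.396 − 0.384 = 7.012 Mbps.

7.01 Mbps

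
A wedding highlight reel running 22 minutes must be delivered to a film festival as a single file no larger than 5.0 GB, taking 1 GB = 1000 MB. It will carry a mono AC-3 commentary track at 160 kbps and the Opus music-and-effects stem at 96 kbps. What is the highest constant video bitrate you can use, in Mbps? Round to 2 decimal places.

30.05 Mbps

Budget: 5.0 GB = 40000.0 Mb.
22 min = 1320 s
Total bitrate budget: 40000.0 Mb / 1320 s = 30.303 Mbps.
Audio total: 160 + 96 = 256 kbps = 0.256 Mbps.
Video: 30.303 − 0.256 = 30.047 Mbps.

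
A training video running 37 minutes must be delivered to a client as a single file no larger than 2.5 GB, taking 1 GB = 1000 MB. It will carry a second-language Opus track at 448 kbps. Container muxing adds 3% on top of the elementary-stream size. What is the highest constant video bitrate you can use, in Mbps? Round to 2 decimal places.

Budget: 2.5 GB = 20000.0 Mb.
Stream payload after overhead: 20000.0 / 1.03 = 19417.5 Mb.
37 min = 2220 s
Total bitrate budget: 19417.5 Mb / 2220 s = 8.747 Mbps.
Audio: 448 kbps = 0.448 Mbps.
Video: 8.747 − 0.448 = 8.299 Mbps.

8.30 Mbps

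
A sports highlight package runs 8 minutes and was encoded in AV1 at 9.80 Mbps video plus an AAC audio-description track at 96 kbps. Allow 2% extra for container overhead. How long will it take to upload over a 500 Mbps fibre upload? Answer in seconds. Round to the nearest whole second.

8 min = 480 s
Audio: 96 kbps = 0.096 Mbps.
Total bitrate: 9.896 Mbps.
File: 9.896 Mbps × 480 s = 4750.1 Mb.
With 2% container overhead: ×1.02. → 4845.1 Mb.
At 500 Mbps: 4845.1 / 500 = 9.7 s ≈ 9.69 seconds.

10 seconds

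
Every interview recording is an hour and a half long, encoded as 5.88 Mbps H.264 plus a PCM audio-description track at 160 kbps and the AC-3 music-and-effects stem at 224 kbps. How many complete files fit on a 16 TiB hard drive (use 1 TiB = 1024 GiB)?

4160

1.5 h = 5400 s
Audio total: 160 + 224 = 384 kbps = 0.384 Mbps.
Total bitrate: 6.264 Mbps.
Per item: 6.264 Mbps × 5400 s = 33,826 Mb = 4,228 MB.
Capacity: 16 TiB = 140,737,488 Mb; 4160.68 items → 4160 complete.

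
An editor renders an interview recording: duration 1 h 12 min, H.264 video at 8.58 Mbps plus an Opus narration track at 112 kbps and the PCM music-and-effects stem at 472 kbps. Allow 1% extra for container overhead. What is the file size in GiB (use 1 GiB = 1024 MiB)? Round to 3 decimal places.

1 h 12 min = 72 min = 4320 s
Audio total: 112 + 472 = 584 kbps = 0.584 Mbps.
Total bitrate: 8.58 + 0.584 = 9.164 Mbps.
Stream data: 9.164 Mbps × 4320 s = 39588.5 Mb.
With 1% container overhead: ×1.01.
39,984 Mb = 4,998,045,600 bytes ÷ 1,073,741,824 = 4.655 GiB.

4.655 GiB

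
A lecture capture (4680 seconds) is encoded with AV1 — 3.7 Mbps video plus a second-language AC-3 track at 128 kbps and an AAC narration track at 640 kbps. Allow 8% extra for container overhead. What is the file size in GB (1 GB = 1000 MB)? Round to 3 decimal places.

Audio total: 128 + 640 = 768 kbps = 0.768 Mbps.
Total bitrate: 3.7 + 0.768 = 4.468 Mbps.
Stream data: 4.468 Mbps × 4680 s = 20910.2 Mb.
With 8% container overhead: ×1.08.
22,583 Mb ÷ 8 = 2,823 MB → 2.823 GB.

2.823 GB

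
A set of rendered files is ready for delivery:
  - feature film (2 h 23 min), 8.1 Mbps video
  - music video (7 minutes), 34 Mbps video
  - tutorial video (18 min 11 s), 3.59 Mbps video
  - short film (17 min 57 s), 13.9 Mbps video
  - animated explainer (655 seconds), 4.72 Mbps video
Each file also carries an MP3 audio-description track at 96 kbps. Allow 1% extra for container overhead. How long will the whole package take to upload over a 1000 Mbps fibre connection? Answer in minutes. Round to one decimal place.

1.8 minutes

Audio: 96 kbps = 0.096 Mbps.
feature film: 8.196 Mbps × 8580 s × 1.01 = 71024.9 Mb
music video: 34.096 Mbps × 420 s × 1.01 = 14463.5 Mb
tutorial video: 3.686 Mbps × 1091 s × 1.01 = 4061.6 Mb
short film: 13.996 Mbps × 1077 s × 1.01 = 15224.4 Mb
animated explainer: 4.816 Mbps × 655 s × 1.01 = 3186.0 Mb
Total: 107960.5 Mb = 13495.1 MB.
At 1000 Mbps: 107960.5 / 1000 = 108 s ≈ 1.8 minutes.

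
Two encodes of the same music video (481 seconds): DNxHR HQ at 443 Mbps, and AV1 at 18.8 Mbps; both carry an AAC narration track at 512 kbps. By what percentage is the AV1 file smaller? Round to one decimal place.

Audio: 512 kbps = 0.512 Mbps.
DNxHR HQ: 443.512 Mbps × 481 s = 213329.3 Mb = 26.666 GB.
AV1: 19.312 Mbps × 481 s = 9289.1 Mb = 1.161 GB.
Reduction: (1 − 1.161/26.666) × 100 = 95.65%.

95.6%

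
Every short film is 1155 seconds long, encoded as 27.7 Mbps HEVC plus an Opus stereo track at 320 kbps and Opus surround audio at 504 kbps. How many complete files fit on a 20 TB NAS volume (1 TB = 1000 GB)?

Audio total: 320 + 504 = 824 kbps = 0.824 Mbps.
Total bitrate: 28.524 Mbps.
Per item: 28.524 Mbps × 1155 s = 32,945 Mb = 4,118 MB.
Capacity: 20 TB = 160,000,000 Mb; 4856.55 items → 4856 complete.

4856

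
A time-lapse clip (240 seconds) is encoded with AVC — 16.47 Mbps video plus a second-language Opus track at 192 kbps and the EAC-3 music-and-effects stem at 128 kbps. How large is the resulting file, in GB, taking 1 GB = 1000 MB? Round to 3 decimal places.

Audio total: 192 + 128 = 320 kbps = 0.320 Mbps.
Total bitrate: 16.47 + 0.320 = 16.790 Mbps.
Stream data: 16.790 Mbps × 240 s = 4029.6 Mb.
4,030 Mb ÷ 8 = 503.7 MB → 0.5037 GB.

0.504 GB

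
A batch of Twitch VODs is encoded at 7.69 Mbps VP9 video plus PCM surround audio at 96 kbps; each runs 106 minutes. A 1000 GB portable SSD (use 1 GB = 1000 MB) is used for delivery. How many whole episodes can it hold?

106 min = 6360 s
Audio: 96 kbps = 0.096 Mbps.
Total bitrate: 7.786 Mbps.
Per item: 7.786 Mbps × 6360 s = 49,519 Mb = 6,190 MB.
Capacity: 1000 GB = 8,000,000 Mb; 161.55 items → 161 complete.

161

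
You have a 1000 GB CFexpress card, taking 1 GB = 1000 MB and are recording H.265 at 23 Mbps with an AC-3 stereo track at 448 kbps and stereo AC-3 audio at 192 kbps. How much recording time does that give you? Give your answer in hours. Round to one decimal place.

Audio total: 448 + 192 = 640 kbps = 0.640 Mbps.
Total bitrate: 23 + 0.640 = 23.640 Mbps.
Capacity: 1000 GB = 8,000,000 Mb.
Recording time: 8,000,000 / 23.640 = 338,409 s ≈ 94.0 hours.

94.0 hours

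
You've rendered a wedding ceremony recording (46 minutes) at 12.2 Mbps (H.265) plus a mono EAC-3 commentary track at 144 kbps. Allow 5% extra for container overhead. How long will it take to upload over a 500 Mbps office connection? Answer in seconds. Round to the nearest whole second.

46 min = 2760 s
Audio: 144 kbps = 0.144 Mbps.
Total bitrate: 12.344 Mbps.
File: 12.344 Mbps × 2760 s = 34069.4 Mb.
With 5% container overhead: ×1.05. → 35772.9 Mb.
At 500 Mbps: 35772.9 / 500 = 71.5 s ≈ 71.5 seconds.

72 seconds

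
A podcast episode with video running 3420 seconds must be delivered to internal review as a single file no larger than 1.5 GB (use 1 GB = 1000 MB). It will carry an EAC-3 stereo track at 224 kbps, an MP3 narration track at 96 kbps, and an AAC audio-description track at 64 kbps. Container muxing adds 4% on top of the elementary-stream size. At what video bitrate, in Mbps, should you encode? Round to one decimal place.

3.0 Mbps

Budget: 1.5 GB = 12000.0 Mb.
Stream payload after overhead: 12000.0 / 1.04 = 11538.5 Mb.
Total bitrate budget: 11538.5 Mb / 3420 s = 3.374 Mbps.
Audio total: 224 + 96 + 64 = 384 kbps = 0.384 Mbps.
Video: 3.374 − 0.384 = 2.990 Mbps.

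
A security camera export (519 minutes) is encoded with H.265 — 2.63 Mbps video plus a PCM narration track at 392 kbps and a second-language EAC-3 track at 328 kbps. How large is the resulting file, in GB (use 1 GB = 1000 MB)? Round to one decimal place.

13.0 GB

519 min = 31140 s
Audio total: 392 + 328 = 720 kbps = 0.720 Mbps.
Total bitrate: 2.63 + 0.720 = 3.350 Mbps.
Stream data: 3.350 Mbps × 31140 s = 104319.0 Mb.
104,319 Mb ÷ 8 = 13,040 MB → 13.04 GB.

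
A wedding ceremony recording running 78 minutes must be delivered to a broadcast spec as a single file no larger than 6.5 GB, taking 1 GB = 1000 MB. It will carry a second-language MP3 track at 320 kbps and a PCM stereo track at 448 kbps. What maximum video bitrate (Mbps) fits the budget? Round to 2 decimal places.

10.34 Mbps

Budget: 6.5 GB = 52000.0 Mb.
78 min = 4680 s
Total bitrate budget: 52000.0 Mb / 4680 s = 11.111 Mbps.
Audio total: 320 + 448 = 768 kbps = 0.768 Mbps.
Video: 11.111 − 0.768 = 10.343 Mbps.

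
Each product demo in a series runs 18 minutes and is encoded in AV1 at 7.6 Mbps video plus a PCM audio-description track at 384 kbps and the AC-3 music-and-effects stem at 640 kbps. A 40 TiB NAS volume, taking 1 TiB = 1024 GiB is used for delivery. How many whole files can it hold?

37776

18 min = 1080 s
Audio total: 384 + 640 = 1024 kbps = 1.024 Mbps.
Total bitrate: 8.624 Mbps.
Per item: 8.624 Mbps × 1080 s = 9,314 Mb = 1,164 MB.
Capacity: 40 TiB = 351,843,721 Mb; 37776.12 items → 37776 complete.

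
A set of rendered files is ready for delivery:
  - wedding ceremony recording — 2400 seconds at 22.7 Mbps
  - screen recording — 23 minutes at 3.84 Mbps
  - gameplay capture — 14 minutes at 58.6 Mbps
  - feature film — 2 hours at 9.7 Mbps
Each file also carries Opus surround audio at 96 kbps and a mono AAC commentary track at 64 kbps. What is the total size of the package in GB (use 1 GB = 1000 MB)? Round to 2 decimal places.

22.59 GB

Audio total: 96 + 64 = 160 kbps = 0.160 Mbps.
wedding ceremony recording: 22.860 Mbps × 2400 s = 54864.0 Mb
screen recording: 4.000 Mbps × 1380 s = 5520.0 Mb
gameplay capture: 58.760 Mbps × 840 s = 49358.4 Mb
feature film: 9.860 Mbps × 7200 s = 70992.0 Mb
Total: 180734.4 Mb = 22591.8 MB.
= 22.59 GB.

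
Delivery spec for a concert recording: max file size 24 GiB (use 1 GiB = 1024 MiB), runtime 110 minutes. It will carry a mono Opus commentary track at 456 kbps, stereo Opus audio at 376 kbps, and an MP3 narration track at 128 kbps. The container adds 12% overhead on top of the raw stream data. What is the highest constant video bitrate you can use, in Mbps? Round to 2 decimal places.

26.93 Mbps

Budget: 24 GiB = 206158.4 Mb.
Stream payload after overhead: 206158.4 / 1.12 = 184070.0 Mb.
110 min = 6600 s
Total bitrate budget: 184070.0 Mb / 6600 s = 27.889 Mbps.
Audio total: 456 + 376 + 128 = 960 kbps = 0.960 Mbps.
Video: 27.889 − 0.960 = 26.929 Mbps.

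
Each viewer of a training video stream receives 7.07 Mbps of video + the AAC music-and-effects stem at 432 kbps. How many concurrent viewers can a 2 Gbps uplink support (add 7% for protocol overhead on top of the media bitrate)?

Audio: 432 kbps = 0.432 Mbps.
Per-viewer media rate: 7.502 Mbps.
On the wire with 7% overhead: 8.027 Mbps.
2 Gbps = 2,000 Mbps; 2,000 / 8.027 = 249.15 → 249 viewers.

249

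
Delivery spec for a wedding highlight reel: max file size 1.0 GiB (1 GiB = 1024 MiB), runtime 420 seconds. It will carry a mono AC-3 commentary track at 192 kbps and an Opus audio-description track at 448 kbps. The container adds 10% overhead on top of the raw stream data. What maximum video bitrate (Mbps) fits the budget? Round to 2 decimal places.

Budget: 1.0 GiB = 8589.9 Mb.
Stream payload after overhead: 8589.9 / 1.10 = 7809.0 Mb.
Total bitrate budget: 7809.0 Mb / 420 s = 18.593 Mbps.
Audio total: 192 + 448 = 640 kbps = 0.640 Mbps.
Video: 18.593 − 0.640 = 17.953 Mbps.

17.95 Mbps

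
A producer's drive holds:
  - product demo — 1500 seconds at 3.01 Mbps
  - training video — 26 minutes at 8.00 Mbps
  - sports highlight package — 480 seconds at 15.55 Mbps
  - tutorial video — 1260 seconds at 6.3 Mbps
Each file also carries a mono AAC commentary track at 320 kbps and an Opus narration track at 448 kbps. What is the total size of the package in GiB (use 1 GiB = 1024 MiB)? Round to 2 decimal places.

Audio total: 320 + 448 = 768 kbps = 0.768 Mbps.
product demo: 3.778 Mbps × 1500 s = 5667.0 Mb
training video: 8.768 Mbps × 1560 s = 13678.1 Mb
sports highlight package: 16.318 Mbps × 480 s = 7832.6 Mb
tutorial video: 7.068 Mbps × 1260 s = 8905.7 Mb
Total: 36083.4 Mb = 4510.4 MB.
= 4.201 GiB.

4.20 GiB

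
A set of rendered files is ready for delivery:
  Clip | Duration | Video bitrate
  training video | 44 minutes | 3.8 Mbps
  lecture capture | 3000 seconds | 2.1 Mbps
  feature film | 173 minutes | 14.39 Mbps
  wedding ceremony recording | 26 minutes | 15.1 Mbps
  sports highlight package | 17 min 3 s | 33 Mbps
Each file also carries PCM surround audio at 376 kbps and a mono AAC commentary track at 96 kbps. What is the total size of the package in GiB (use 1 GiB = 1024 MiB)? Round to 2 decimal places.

Audio total: 376 + 96 = 472 kbps = 0.472 Mbps.
training video: 4.272 Mbps × 2640 s = 11278.1 Mb
lecture capture: 2.572 Mbps × 3000 s = 7716.0 Mb
feature film: 14.862 Mbps × 10380 s = 154267.6 Mb
wedding ceremony recording: 15.572 Mbps × 1560 s = 24292.3 Mb
sports highlight package: 33.472 Mbps × 1023 s = 34241.9 Mb
Total: 231795.8 Mb = 28974.5 MB.
= 26.98 GiB.

26.98 GiB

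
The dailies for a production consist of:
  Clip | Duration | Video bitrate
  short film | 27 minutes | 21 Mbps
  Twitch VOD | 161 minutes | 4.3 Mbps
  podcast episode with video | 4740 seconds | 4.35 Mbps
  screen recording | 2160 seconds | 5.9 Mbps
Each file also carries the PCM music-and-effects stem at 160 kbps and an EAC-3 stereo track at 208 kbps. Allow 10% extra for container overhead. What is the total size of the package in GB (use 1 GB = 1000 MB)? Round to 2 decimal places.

15.90 GB

Audio total: 160 + 208 = 368 kbps = 0.368 Mbps.
short film: 21.368 Mbps × 1620 s × 1.10 = 38077.8 Mb
Twitch VOD: 4.668 Mbps × 9660 s × 1.10 = 49602.2 Mb
podcast episode with video: 4.718 Mbps × 4740 s × 1.10 = 24599.7 Mb
screen recording: 6.268 Mbps × 2160 s × 1.10 = 14892.8 Mb
Total: 127172.4 Mb = 15896.5 MB.
= 15.90 GB.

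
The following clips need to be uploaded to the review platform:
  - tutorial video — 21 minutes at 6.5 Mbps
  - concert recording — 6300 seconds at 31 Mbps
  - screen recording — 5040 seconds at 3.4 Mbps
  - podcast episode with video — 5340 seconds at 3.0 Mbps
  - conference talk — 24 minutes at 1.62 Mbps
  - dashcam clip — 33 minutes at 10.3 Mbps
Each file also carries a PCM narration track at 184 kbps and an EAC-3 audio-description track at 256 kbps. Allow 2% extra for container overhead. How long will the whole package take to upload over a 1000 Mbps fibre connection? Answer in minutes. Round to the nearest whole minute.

Audio total: 184 + 256 = 440 kbps = 0.440 Mbps.
tutorial video: 6.940 Mbps × 1260 s × 1.02 = 8919.3 Mb
concert recording: 31.440 Mbps × 6300 s × 1.02 = 202033.4 Mb
screen recording: 3.840 Mbps × 5040 s × 1.02 = 19740.7 Mb
podcast episode with video: 3.440 Mbps × 5340 s × 1.02 = 18737.0 Mb
conference talk: 2.060 Mbps × 1440 s × 1.02 = 3025.7 Mb
dashcam clip: 10.740 Mbps × 1980 s × 1.02 = 21690.5 Mb
Total: 274146.6 Mb = 34268.3 MB.
At 1000 Mbps: 274146.6 / 1000 = 274 s ≈ 4.57 minutes.

5 minutes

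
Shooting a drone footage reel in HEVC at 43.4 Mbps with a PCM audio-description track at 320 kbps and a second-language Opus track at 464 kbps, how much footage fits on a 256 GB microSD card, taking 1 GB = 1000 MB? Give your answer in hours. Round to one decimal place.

12.9 hours

Audio total: 320 + 464 = 784 kbps = 0.784 Mbps.
Total bitrate: 43.4 + 0.784 = 44.184 Mbps.
Capacity: 256 GB = 2,048,000 Mb.
Recording time: 2,048,000 / 44.184 = 46,352 s ≈ 12.9 hours.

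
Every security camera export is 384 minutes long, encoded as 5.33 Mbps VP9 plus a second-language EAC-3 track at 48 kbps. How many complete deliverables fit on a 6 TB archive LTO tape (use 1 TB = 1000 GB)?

384 min = 23040 s
Audio: 48 kbps = 0.048 Mbps.
Total bitrate: 5.378 Mbps.
Per item: 5.378 Mbps × 23040 s = 123,909 Mb = 15,489 MB.
Capacity: 6 TB = 48,000,000 Mb; 387.38 items → 387 complete.

387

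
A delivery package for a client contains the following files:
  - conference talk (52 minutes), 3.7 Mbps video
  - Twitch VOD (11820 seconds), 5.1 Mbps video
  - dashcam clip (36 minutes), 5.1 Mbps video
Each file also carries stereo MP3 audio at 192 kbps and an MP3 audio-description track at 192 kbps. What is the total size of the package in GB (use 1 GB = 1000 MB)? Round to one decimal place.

Audio total: 192 + 192 = 384 kbps = 0.384 Mbps.
conference talk: 4.084 Mbps × 3120 s = 12742.1 Mb
Twitch VOD: 5.484 Mbps × 11820 s = 64820.9 Mb
dashcam clip: 5.484 Mbps × 2160 s = 11845.4 Mb
Total: 89408.4 Mb = 11176.0 MB.
= 11.18 GB.

11.2 GB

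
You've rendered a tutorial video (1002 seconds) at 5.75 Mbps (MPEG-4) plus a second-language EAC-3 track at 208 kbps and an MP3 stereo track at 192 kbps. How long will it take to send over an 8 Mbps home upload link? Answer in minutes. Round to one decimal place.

Audio total: 208 + 192 = 400 kbps = 0.400 Mbps.
Total bitrate: 6.150 Mbps.
File: 6.150 Mbps × 1002 s = 6162.3 Mb.
At 8 Mbps: 6162.3 / 8 = 770.3 s ≈ 12.8 minutes.

12.8 minutes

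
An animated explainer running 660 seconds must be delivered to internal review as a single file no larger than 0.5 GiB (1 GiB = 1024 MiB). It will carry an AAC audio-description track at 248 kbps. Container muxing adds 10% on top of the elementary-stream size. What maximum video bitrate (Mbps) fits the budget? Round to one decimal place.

Budget: 0.5 GiB = 4295.0 Mb.
Stream payload after overhead: 4295.0 / 1.10 = 3904.5 Mb.
Total bitrate budget: 3904.5 Mb / 660 s = 5.916 Mbps.
Audio: 248 kbps = 0.248 Mbps.
Video: 5.916 − 0.248 = 5.668 Mbps.

5.7 Mbps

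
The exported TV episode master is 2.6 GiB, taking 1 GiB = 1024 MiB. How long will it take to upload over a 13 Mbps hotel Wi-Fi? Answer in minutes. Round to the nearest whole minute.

File: 2.6 GiB = 22333.8 Mb.
At 13 Mbps: 22333.8 / 13 = 1718.0 s ≈ 28.6 minutes.

29 minutes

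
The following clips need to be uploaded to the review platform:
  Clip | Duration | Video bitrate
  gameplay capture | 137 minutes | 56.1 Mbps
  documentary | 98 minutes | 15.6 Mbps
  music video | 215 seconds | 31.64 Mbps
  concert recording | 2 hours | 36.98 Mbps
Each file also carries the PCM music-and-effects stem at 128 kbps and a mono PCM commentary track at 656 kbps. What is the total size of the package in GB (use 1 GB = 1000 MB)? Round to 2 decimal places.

105.35 GB

Audio total: 128 + 656 = 784 kbps = 0.784 Mbps.
gameplay capture: 56.884 Mbps × 8220 s = 467586.5 Mb
documentary: 16.384 Mbps × 5880 s = 96337.9 Mb
music video: 32.424 Mbps × 215 s = 6971.2 Mb
concert recording: 37.764 Mbps × 7200 s = 271900.8 Mb
Total: 842796.4 Mb = 105349.5 MB.
= 105.3 GB.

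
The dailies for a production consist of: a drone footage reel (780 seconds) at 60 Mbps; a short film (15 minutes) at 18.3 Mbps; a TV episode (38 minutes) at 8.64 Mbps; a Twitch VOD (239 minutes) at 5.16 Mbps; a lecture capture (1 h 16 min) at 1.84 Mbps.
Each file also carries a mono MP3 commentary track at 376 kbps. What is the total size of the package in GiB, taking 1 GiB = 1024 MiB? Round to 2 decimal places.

Audio: 376 kbps = 0.376 Mbps.
drone footage reel: 60.376 Mbps × 780 s = 47093.3 Mb
short film: 18.676 Mbps × 900 s = 16808.4 Mb
TV episode: 9.016 Mbps × 2280 s = 20556.5 Mb
Twitch VOD: 5.536 Mbps × 14340 s = 79386.2 Mb
lecture capture: 2.216 Mbps × 4560 s = 10105.0 Mb
Total: 173949.4 Mb = 21743.7 MB.
= 20.25 GiB.

20.25 GiB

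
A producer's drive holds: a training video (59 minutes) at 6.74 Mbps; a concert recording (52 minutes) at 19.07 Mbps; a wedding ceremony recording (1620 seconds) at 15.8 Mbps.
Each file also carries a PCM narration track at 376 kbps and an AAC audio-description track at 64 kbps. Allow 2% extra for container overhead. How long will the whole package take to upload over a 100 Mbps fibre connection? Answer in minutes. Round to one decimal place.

Audio total: 376 + 64 = 440 kbps = 0.440 Mbps.
training video: 7.180 Mbps × 3540 s × 1.02 = 25925.5 Mb
concert recording: 19.510 Mbps × 3120 s × 1.02 = 62088.6 Mb
wedding ceremony recording: 16.240 Mbps × 1620 s × 1.02 = 26835.0 Mb
Total: 114849.1 Mb = 14356.1 MB.
At 100 Mbps: 114849.1 / 100 = 1148 s ≈ 19.1 minutes.

19.1 minutes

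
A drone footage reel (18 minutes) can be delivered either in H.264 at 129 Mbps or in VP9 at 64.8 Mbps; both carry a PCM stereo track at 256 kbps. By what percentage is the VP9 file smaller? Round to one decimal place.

49.7%

18 min = 1080 s
Audio: 256 kbps = 0.256 Mbps.
H.264: 129.256 Mbps × 1080 s = 139596.5 Mb = 17.450 GB.
VP9: 65.056 Mbps × 1080 s = 70260.5 Mb = 8.783 GB.
Reduction: (1 − 8.783/17.450) × 100 = 49.67%.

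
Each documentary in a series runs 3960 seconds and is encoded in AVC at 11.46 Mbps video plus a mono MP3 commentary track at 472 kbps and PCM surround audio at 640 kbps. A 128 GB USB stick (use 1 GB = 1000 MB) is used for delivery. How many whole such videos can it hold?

Audio total: 472 + 640 = 1112 kbps = 1.112 Mbps.
Total bitrate: 12.572 Mbps.
Per item: 12.572 Mbps × 3960 s = 49,785 Mb = 6,223 MB.
Capacity: 128 GB = 1,024,000 Mb; 20.57 items → 20 complete.

20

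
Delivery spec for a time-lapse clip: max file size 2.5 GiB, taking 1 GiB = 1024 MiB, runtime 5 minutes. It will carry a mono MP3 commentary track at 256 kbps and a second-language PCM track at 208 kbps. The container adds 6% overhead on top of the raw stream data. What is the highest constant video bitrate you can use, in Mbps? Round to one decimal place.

Budget: 2.5 GiB = 21474.8 Mb.
Stream payload after overhead: 21474.8 / 1.06 = 20259.3 Mb.
5 min = 300 s
Total bitrate budget: 20259.3 Mb / 300 s = 67.531 Mbps.
Audio total: 256 + 208 = 464 kbps = 0.464 Mbps.
Video: 67.531 − 0.464 = 67.067 Mbps.

67.1 Mbps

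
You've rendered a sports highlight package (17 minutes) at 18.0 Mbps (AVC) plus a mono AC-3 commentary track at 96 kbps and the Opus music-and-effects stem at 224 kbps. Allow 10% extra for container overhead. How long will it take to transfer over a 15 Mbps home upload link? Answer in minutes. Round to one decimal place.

17 min = 1020 s
Audio total: 96 + 224 = 320 kbps = 0.320 Mbps.
Total bitrate: 18.320 Mbps.
File: 18.320 Mbps × 1020 s = 18686.4 Mb.
With 10% container overhead: ×1.10. → 20555.0 Mb.
At 15 Mbps: 20555.0 / 15 = 1370.3 s ≈ 22.8 minutes.

22.8 minutes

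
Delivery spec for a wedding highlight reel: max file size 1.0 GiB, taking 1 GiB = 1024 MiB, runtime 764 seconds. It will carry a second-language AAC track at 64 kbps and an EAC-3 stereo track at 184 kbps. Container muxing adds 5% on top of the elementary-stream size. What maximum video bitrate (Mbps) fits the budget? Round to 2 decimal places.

10.46 Mbps

Budget: 1.0 GiB = 8589.9 Mb.
Stream payload after overhead: 8589.9 / 1.05 = 8180.9 Mb.
Total bitrate budget: 8180.9 Mb / 764 s = 10.708 Mbps.
Audio total: 64 + 184 = 248 kbps = 0.248 Mbps.
Video: 10.708 − 0.248 = 10.460 Mbps.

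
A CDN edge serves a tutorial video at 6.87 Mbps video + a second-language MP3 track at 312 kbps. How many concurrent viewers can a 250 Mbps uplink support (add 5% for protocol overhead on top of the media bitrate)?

33

Audio: 312 kbps = 0.312 Mbps.
Per-viewer media rate: 7.182 Mbps.
On the wire with 5% overhead: 7.541 Mbps.
250 Mbps = 250.0 Mbps; 250.0 / 7.541 = 33.15 → 33 viewers.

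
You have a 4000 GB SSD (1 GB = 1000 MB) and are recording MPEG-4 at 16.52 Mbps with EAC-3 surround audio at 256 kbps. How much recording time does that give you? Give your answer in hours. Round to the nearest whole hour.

530 hours

Audio: 256 kbps = 0.256 Mbps.
Total bitrate: 16.52 + 0.256 = 16.776 Mbps.
Capacity: 4000 GB = 32,000,000 Mb.
Recording time: 32,000,000 / 16.776 = 1,907,487 s ≈ 530 hours.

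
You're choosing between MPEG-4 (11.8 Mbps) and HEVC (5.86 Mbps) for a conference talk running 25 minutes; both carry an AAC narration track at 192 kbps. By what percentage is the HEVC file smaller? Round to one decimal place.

25 min = 1500 s
Audio: 192 kbps = 0.192 Mbps.
MPEG-4: 11.992 Mbps × 1500 s = 17988.0 Mb = 2.094 GiB.
HEVC: 6.052 Mbps × 1500 s = 9078.0 Mb = 1.057 GiB.
Reduction: (1 − 1.057/2.094) × 100 = 49.53%.

49.5%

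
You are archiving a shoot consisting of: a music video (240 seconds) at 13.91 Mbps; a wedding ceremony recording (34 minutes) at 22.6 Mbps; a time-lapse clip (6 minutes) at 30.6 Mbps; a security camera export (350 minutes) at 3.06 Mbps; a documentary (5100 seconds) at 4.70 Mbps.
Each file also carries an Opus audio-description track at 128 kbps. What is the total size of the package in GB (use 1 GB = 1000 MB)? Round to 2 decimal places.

Audio: 128 kbps = 0.128 Mbps.
music video: 14.038 Mbps × 240 s = 3369.1 Mb
wedding ceremony recording: 22.728 Mbps × 2040 s = 46365.1 Mb
time-lapse clip: 30.728 Mbps × 360 s = 11062.1 Mb
security camera export: 3.188 Mbps × 21000 s = 66948.0 Mb
documentary: 4.828 Mbps × 5100 s = 24622.8 Mb
Total: 152367.1 Mb = 19045.9 MB.
= 19.05 GB.

19.05 GB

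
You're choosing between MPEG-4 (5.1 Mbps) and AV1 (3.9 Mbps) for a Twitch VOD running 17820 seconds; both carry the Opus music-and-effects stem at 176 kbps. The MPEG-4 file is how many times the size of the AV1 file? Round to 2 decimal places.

Audio: 176 kbps = 0.176 Mbps.
MPEG-4: 5.276 Mbps × 17820 s = 94018.3 Mb = 11.752 GB.
AV1: 4.076 Mbps × 17820 s = 72634.3 Mb = 9.079 GB.
Ratio: 11.752 / 9.079 = 1.294.

1.29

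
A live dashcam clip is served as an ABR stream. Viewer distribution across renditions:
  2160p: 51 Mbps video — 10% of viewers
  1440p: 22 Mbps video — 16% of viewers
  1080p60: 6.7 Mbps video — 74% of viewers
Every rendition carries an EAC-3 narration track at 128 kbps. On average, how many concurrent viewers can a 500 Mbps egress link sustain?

Audio: 128 kbps = 0.128 Mbps.
Average per-viewer bitrate: 0.10×51.128 + 0.16×22.128 + 0.74×6.828 = 13.706 Mbps.
500 Mbps = 500.0 Mbps; 500.0 / 13.706 = 36.48 → 36.

36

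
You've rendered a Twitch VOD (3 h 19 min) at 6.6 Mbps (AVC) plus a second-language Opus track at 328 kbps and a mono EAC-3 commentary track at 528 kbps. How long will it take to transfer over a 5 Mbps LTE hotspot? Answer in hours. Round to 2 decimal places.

3 h 19 min = 199 min = 11940 s
Audio total: 328 + 528 = 856 kbps = 0.856 Mbps.
Total bitrate: 7.456 Mbps.
File: 7.456 Mbps × 11940 s = 89024.6 Mb.
At 5 Mbps: 89024.6 / 5 = 17804.9 s ≈ 4.95 hours.

4.95 hours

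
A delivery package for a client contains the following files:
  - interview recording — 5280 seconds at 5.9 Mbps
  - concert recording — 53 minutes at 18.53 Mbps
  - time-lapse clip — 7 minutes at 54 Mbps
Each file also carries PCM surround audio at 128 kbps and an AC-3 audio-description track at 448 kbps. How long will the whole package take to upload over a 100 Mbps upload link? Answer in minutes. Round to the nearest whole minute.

Audio total: 128 + 448 = 576 kbps = 0.576 Mbps.
interview recording: 6.476 Mbps × 5280 s = 34193.3 Mb
concert recording: 19.106 Mbps × 3180 s = 60757.1 Mb
time-lapse clip: 54.576 Mbps × 420 s = 22921.9 Mb
Total: 117872.3 Mb = 14734.0 MB.
At 100 Mbps: 117872.3 / 100 = 1179 s ≈ 19.6 minutes.

20 minutes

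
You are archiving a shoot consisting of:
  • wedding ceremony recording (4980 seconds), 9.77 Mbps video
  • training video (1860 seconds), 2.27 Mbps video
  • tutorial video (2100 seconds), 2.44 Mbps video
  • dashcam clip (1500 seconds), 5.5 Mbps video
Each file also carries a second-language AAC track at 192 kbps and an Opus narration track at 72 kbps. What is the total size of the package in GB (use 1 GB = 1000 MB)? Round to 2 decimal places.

8.63 GB

Audio total: 192 + 72 = 264 kbps = 0.264 Mbps.
wedding ceremony recording: 10.034 Mbps × 4980 s = 49969.3 Mb
training video: 2.534 Mbps × 1860 s = 4713.2 Mb
tutorial video: 2.704 Mbps × 2100 s = 5678.4 Mb
dashcam clip: 5.764 Mbps × 1500 s = 8646.0 Mb
Total: 69007.0 Mb = 8625.9 MB.
= 8.626 GB.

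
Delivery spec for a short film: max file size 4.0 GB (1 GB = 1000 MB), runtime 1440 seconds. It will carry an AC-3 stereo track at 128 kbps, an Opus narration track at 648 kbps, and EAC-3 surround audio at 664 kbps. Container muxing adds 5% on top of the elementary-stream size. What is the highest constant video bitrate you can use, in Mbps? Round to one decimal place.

Budget: 4.0 GB = 32000.0 Mb.
Stream payload after overhead: 32000.0 / 1.05 = 30476.2 Mb.
Total bitrate budget: 30476.2 Mb / 1440 s = 21.164 Mbps.
Audio total: 128 + 648 + 664 = 1440 kbps = 1.440 Mbps.
Video: 21.164 − 1.440 = 19.724 Mbps.

19.7 Mbps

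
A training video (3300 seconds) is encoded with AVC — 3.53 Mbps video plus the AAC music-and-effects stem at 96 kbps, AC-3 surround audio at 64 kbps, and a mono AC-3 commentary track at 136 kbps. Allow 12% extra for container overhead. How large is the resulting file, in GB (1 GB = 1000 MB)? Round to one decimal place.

Audio total: 96 + 64 + 136 = 296 kbps = 0.296 Mbps.
Total bitrate: 3.53 + 0.296 = 3.826 Mbps.
Stream data: 3.826 Mbps × 3300 s = 12625.8 Mb.
With 12% container overhead: ×1.12.
14,141 Mb ÷ 8 = 1,768 MB → 1.768 GB.

1.8 GB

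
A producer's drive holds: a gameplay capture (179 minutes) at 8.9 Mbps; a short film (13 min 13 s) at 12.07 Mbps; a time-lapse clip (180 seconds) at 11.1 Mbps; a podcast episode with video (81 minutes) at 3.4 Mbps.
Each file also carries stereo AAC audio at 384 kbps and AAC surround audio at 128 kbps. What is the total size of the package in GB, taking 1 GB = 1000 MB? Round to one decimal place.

Audio total: 384 + 128 = 512 kbps = 0.512 Mbps.
gameplay capture: 9.412 Mbps × 10740 s = 101084.9 Mb
short film: 12.582 Mbps × 793 s = 9977.5 Mb
time-lapse clip: 11.612 Mbps × 180 s = 2090.2 Mb
podcast episode with video: 3.912 Mbps × 4860 s = 19012.3 Mb
Total: 132164.9 Mb = 16520.6 MB.
= 16.52 GB.

16.5 GB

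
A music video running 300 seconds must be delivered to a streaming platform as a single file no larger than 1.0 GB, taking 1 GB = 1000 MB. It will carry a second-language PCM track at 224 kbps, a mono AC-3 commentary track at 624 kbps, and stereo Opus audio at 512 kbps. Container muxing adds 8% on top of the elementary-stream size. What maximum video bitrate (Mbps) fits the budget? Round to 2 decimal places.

23.33 Mbps

Budget: 1.0 GB = 8000.0 Mb.
Stream payload after overhead: 8000.0 / 1.08 = 7407.4 Mb.
Total bitrate budget: 7407.4 Mb / 300 s = 24.691 Mbps.
Audio total: 224 + 624 + 512 = 1360 kbps = 1.360 Mbps.
Video: 24.691 − 1.360 = 23.331 Mbps.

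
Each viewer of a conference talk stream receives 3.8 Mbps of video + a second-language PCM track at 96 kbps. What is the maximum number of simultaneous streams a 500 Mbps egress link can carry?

128

Audio: 96 kbps = 0.096 Mbps.
Per-viewer media rate: 3.896 Mbps.
500 Mbps = 500.0 Mbps; 500.0 / 3.896 = 128.34 → 128 viewers.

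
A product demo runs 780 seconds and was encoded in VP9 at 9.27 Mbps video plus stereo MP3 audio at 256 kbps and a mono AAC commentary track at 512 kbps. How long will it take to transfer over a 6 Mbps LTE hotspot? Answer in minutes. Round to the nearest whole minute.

22 minutes

Audio total: 256 + 512 = 768 kbps = 0.768 Mbps.
Total bitrate: 10.038 Mbps.
File: 10.038 Mbps × 780 s = 7829.6 Mb.
At 6 Mbps: 7829.6 / 6 = 1304.9 s ≈ 21.7 minutes.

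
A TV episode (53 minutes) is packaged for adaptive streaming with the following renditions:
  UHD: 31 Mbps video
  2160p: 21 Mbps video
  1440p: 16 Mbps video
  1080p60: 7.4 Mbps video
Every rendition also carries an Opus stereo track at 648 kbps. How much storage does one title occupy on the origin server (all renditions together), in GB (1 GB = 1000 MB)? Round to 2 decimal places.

53 min = 3180 s
Audio: 648 kbps = 0.648 Mbps.
Sum of rendition bitrates: (31+0.648) + (21+0.648) + (16+0.648) + (7.4+0.648) = 77.992 Mbps.
× 3180 s = 248,015 Mb = 31,002 MB = 31.00 GB.

31.00 GB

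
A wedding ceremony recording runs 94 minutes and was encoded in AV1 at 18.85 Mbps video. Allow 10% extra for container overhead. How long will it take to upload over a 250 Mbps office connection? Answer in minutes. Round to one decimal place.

94 min = 5640 s
File: 18.850 Mbps × 5640 s = 106314.0 Mb.
With 10% container overhead: ×1.10. → 116945.4 Mb.
At 250 Mbps: 116945.4 / 250 = 467.8 s ≈ 7.8 minutes.

7.8 minutes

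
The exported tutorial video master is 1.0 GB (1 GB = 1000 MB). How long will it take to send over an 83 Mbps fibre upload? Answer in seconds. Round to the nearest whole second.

File: 1.0 GB = 8000.0 Mb.
At 83 Mbps: 8000.0 / 83 = 96.4 s ≈ 96.4 seconds.

96 seconds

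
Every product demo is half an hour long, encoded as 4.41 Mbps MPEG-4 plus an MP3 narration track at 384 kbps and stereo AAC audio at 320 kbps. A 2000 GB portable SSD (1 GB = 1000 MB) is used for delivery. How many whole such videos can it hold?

30 min = 1800 s
Audio total: 384 + 320 = 704 kbps = 0.704 Mbps.
Total bitrate: 5.114 Mbps.
Per item: 5.114 Mbps × 1800 s = 9,205 Mb = 1,151 MB.
Capacity: 2000 GB = 16,000,000 Mb; 1738.15 items → 1738 complete.

1738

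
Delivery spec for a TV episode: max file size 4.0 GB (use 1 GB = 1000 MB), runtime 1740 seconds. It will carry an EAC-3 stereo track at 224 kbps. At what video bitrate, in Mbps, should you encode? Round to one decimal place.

18.2 Mbps

Budget: 4.0 GB = 32000.0 Mb.
Total bitrate budget: 32000.0 Mb / 1740 s = 18.391 Mbps.
Audio: 224 kbps = 0.224 Mbps.
Video: 18.391 − 0.224 = 18.167 Mbps.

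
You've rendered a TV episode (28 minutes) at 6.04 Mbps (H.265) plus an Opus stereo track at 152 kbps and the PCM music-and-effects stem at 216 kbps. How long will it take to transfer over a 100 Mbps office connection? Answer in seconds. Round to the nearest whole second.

108 seconds

28 min = 1680 s
Audio total: 152 + 216 = 368 kbps = 0.368 Mbps.
Total bitrate: 6.408 Mbps.
File: 6.408 Mbps × 1680 s = 10765.4 Mb.
At 100 Mbps: 10765.4 / 100 = 107.7 s ≈ 108 seconds.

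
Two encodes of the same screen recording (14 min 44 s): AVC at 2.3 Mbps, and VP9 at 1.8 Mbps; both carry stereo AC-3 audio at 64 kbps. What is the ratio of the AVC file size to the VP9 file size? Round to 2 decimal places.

1.27

14 min 44 s = 884 s
Audio: 64 kbps = 0.064 Mbps.
AVC: 2.364 Mbps × 884 s = 2089.8 Mb = 261.222 MB.
VP9: 1.864 Mbps × 884 s = 1647.8 Mb = 205.972 MB.
Ratio: 261.222 / 205.972 = 1.268.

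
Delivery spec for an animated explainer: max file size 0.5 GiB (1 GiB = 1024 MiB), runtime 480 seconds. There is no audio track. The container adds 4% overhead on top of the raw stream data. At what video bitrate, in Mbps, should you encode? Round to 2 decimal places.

8.60 Mbps

Budget: 0.5 GiB = 4295.0 Mb.
Stream payload after overhead: 4295.0 / 1.04 = 4129.8 Mb.
Total bitrate budget: 4129.8 Mb / 480 s = 8.604 Mbps.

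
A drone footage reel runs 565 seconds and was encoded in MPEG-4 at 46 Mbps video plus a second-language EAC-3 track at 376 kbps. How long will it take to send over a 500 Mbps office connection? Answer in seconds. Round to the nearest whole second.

Audio: 376 kbps = 0.376 Mbps.
Total bitrate: 46.376 Mbps.
File: 46.376 Mbps × 565 s = 26202.4 Mb.
At 500 Mbps: 26202.4 / 500 = 52.4 s ≈ 52.4 seconds.

52 seconds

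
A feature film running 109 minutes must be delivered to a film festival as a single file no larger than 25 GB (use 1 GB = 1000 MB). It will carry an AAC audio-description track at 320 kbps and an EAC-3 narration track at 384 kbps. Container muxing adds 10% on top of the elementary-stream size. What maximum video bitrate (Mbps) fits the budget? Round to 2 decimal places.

Budget: 25 GB = 200000.0 Mb.
Stream payload after overhead: 200000.0 / 1.10 = 181818.2 Mb.
109 min = 6540 s
Total bitrate budget: 181818.2 Mb / 6540 s = 27.801 Mbps.
Audio total: 320 + 384 = 704 kbps = 0.704 Mbps.
Video: 27.801 − 0.704 = 27.097 Mbps.

27.10 Mbps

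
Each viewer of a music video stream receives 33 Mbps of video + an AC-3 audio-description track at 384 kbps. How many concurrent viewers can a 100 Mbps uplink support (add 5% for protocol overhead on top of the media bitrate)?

2

Audio: 384 kbps = 0.384 Mbps.
Per-viewer media rate: 33.384 Mbps.
On the wire with 5% overhead: 35.053 Mbps.
100 Mbps = 100.0 Mbps; 100.0 / 35.053 = 2.85 → 2 viewers.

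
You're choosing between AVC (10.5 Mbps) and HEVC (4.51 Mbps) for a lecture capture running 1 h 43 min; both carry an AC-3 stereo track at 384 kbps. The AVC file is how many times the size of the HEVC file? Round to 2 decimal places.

2.22

1 h 43 min = 103 min = 6180 s
Audio: 384 kbps = 0.384 Mbps.
AVC: 10.884 Mbps × 6180 s = 67263.1 Mb = 8.408 GB.
HEVC: 4.894 Mbps × 6180 s = 30244.9 Mb = 3.781 GB.
Ratio: 8.408 / 3.781 = 2.224.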